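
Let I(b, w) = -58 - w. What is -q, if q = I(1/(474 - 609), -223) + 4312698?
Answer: -4312863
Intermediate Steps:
q = 4312863 (q = (-58 - 1*(-223)) + 4312698 = (-58 + 223) + 4312698 = 165 + 4312698 = 4312863)
-q = -1*4312863 = -4312863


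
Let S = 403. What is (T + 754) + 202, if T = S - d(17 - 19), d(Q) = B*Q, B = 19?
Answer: 1397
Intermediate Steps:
d(Q) = 19*Q
T = 441 (T = 403 - 19*(17 - 19) = 403 - 19*(-2) = 403 - 1*(-38) = 403 + 38 = 441)
(T + 754) + 202 = (441 + 754) + 202 = 1195 + 202 = 1397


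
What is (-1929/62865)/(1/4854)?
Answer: -1040374/6985 ≈ -148.94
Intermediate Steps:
(-1929/62865)/(1/4854) = (-1929*1/62865)/(1/4854) = -643/20955*4854 = -1040374/6985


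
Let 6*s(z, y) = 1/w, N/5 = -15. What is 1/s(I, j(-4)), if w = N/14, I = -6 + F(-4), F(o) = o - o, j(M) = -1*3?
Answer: -225/7 ≈ -32.143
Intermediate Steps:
j(M) = -3
N = -75 (N = 5*(-15) = -75)
F(o) = 0
I = -6 (I = -6 + 0 = -6)
w = -75/14 ≈ -5.3571
s(z, y) = -7/225 (s(z, y) = 1/(6*(-75/14)) = (⅙)*(-14/75) = -7/225)
1/s(I, j(-4)) = 1/(-7/225) = -225/7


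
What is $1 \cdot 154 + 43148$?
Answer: $43302$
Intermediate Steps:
$1 \cdot 154 + 43148 = 154 + 43148 = 43302$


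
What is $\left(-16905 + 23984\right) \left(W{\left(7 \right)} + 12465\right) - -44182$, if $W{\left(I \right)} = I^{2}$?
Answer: $88630788$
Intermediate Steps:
$\left(-16905 + 23984\right) \left(W{\left(7 \right)} + 12465\right) - -44182 = \left(-16905 + 23984\right) \left(7^{2} + 12465\right) - -44182 = 7079 \left(49 + 12465\right) + 44182 = 7079 \cdot 12514 + 44182 = 88586606 + 44182 = 88630788$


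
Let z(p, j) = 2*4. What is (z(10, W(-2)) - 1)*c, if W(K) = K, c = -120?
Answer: -840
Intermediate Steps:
z(p, j) = 8
(z(10, W(-2)) - 1)*c = (8 - 1)*(-120) = 7*(-120) = -840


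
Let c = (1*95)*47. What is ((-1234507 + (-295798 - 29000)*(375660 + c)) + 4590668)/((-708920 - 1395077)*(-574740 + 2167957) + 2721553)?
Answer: 123460483589/3352121066796 ≈ 0.036831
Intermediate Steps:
c = 4465 (c = 95*47 = 4465)
((-1234507 + (-295798 - 29000)*(375660 + c)) + 4590668)/((-708920 - 1395077)*(-574740 + 2167957) + 2721553) = ((-1234507 + (-295798 - 29000)*(375660 + 4465)) + 4590668)/((-708920 - 1395077)*(-574740 + 2167957) + 2721553) = ((-1234507 - 324798*380125) + 4590668)/(-2103997*1593217 + 2721553) = ((-1234507 - 123463839750) + 4590668)/(-3352123788349 + 2721553) = (-123465074257 + 4590668)/(-3352121066796) = -123460483589*(-1/3352121066796) = 123460483589/3352121066796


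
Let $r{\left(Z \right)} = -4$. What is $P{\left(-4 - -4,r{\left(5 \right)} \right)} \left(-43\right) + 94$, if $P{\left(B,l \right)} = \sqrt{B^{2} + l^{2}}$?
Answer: $-78$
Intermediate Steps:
$P{\left(-4 - -4,r{\left(5 \right)} \right)} \left(-43\right) + 94 = \sqrt{\left(-4 - -4\right)^{2} + \left(-4\right)^{2}} \left(-43\right) + 94 = \sqrt{\left(-4 + 4\right)^{2} + 16} \left(-43\right) + 94 = \sqrt{0^{2} + 16} \left(-43\right) + 94 = \sqrt{0 + 16} \left(-43\right) + 94 = \sqrt{16} \left(-43\right) + 94 = 4 \left(-43\right) + 94 = -172 + 94 = -78$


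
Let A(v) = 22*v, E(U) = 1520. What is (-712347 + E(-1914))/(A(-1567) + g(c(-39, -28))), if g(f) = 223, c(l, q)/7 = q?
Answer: 710827/34251 ≈ 20.753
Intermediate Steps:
c(l, q) = 7*q
(-712347 + E(-1914))/(A(-1567) + g(c(-39, -28))) = (-712347 + 1520)/(22*(-1567) + 223) = -710827/(-34474 + 223) = -710827/(-34251) = -710827*(-1/34251) = 710827/34251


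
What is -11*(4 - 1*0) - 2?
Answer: -46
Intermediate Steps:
-11*(4 - 1*0) - 2 = -11*(4 + 0) - 2 = -11*4 - 2 = -44 - 2 = -46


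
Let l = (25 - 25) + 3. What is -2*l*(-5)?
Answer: 30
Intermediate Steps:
l = 3 (l = 0 + 3 = 3)
-2*l*(-5) = -2*3*(-5) = -6*(-5) = 30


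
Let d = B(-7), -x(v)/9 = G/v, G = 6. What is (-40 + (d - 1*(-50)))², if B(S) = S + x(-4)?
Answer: 1089/4 ≈ 272.25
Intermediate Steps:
x(v) = -54/v
B(S) = 27/2 + S (B(S) = S - 54/(-4) = S - 54*(-¼) = S + 27/2 = 27/2 + S)
d = 13/2 (d = 27/2 - 7 = 13/2 ≈ 6.5000)
(-40 + (d - 1*(-50)))² = (-40 + (13/2 - 1*(-50)))² = (-40 + (13/2 + 50))² = (-40 + 113/2)² = (33/2)² = 1089/4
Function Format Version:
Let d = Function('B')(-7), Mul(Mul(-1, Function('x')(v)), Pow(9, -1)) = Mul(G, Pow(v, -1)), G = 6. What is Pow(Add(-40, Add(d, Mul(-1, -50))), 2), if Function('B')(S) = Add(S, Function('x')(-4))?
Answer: Rational(1089, 4) ≈ 272.25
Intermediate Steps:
Function('x')(v) = Mul(-54, Pow(v, -1)) (Function('x')(v) = Mul(-9, Mul(6, Pow(v, -1))) = Mul(-54, Pow(v, -1)))
Function('B')(S) = Add(Rational(27, 2), S) (Function('B')(S) = Add(S, Mul(-54, Pow(-4, -1))) = Add(S, Mul(-54, Rational(-1, 4))) = Add(S, Rational(27, 2)) = Add(Rational(27, 2), S))
d = Rational(13, 2) (d = Add(Rational(27, 2), -7) = Rational(13, 2) ≈ 6.5000)
Pow(Add(-40, Add(d, Mul(-1, -50))), 2) = Pow(Add(-40, Add(Rational(13, 2), Mul(-1, -50))), 2) = Pow(Add(-40, Add(Rational(13, 2), 50)), 2) = Pow(Add(-40, Rational(113, 2)), 2) = Pow(Rational(33, 2), 2) = Rational(1089, 4)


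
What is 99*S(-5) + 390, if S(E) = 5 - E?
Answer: 1380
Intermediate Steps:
99*S(-5) + 390 = 99*(5 - 1*(-5)) + 390 = 99*(5 + 5) + 390 = 99*10 + 390 = 990 + 390 = 1380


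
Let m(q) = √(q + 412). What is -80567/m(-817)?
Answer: 80567*I*√5/45 ≈ 4003.4*I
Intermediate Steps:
m(q) = √(412 + q)
-80567/m(-817) = -80567/√(412 - 817) = -80567*(-I*√5/45) = -(-80567)*I*√5/45 = 80567*I*√5/45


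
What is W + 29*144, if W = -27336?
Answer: -23160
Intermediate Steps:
W + 29*144 = -27336 + 29*144 = -27336 + 4176 = -23160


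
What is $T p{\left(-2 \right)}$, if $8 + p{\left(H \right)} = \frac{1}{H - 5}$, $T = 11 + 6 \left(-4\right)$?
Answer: $\frac{741}{7} \approx 105.86$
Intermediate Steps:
$T = -13$ ($T = 11 - 24 = -13$)
$p{\left(H \right)} = -8 + \frac{1}{-5 + H}$ ($p{\left(H \right)} = -8 + \frac{1}{H - 5} = -8 + \frac{1}{-5 + H}$)
$T p{\left(-2 \right)} = - 13 \frac{41 - -16}{-5 - 2} = - 13 \frac{41 + 16}{-7} = - 13 \left(\left(- \frac{1}{7}\right) 57\right) = \left(-13\right) \left(- \frac{57}{7}\right) = \frac{741}{7}$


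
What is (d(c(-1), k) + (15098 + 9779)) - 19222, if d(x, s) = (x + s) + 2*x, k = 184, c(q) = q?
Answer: 5836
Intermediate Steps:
d(x, s) = s + 3*x (d(x, s) = (s + x) + 2*x = s + 3*x)
(d(c(-1), k) + (15098 + 9779)) - 19222 = ((184 + 3*(-1)) + (15098 + 9779)) - 19222 = ((184 - 3) + 24877) - 19222 = (181 + 24877) - 19222 = 25058 - 19222 = 5836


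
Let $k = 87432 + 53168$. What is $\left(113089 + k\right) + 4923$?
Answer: $258612$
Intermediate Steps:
$k = 140600$
$\left(113089 + k\right) + 4923 = \left(113089 + 140600\right) + 4923 = 253689 + 4923 = 258612$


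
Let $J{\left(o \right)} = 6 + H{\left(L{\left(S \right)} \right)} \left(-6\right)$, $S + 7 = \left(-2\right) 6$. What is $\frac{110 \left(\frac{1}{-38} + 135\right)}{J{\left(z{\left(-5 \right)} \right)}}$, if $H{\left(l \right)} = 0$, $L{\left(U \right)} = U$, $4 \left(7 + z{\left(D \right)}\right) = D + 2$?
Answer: $\frac{282095}{114} \approx 2474.5$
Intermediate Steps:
$S = -19$ ($S = -7 - 12 = -19$)
$z{\left(D \right)} = - \frac{13}{2} + \frac{D}{4}$ ($z{\left(D \right)} = -7 + \frac{D + 2}{4} = -7 + \frac{2 + D}{4} = -7 + \left(\frac{1}{2} + \frac{D}{4}\right) = - \frac{13}{2} + \frac{D}{4}$)
$J{\left(o \right)} = 6$ ($J{\left(o \right)} = 6 + 0 \left(-6\right) = 6 + 0 = 6$)
$\frac{110 \left(\frac{1}{-38} + 135\right)}{J{\left(z{\left(-5 \right)} \right)}} = \frac{110 \left(\frac{1}{-38} + 135\right)}{6} = 110 \left(- \frac{1}{38} + 135\right) \frac{1}{6} = 110 \cdot \frac{5129}{38} \cdot \frac{1}{6} = \frac{282095}{19} \cdot \frac{1}{6} = \frac{282095}{114}$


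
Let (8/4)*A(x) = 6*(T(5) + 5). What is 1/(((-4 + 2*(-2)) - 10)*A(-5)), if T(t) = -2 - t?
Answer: 1/108 ≈ 0.0092593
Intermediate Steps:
A(x) = -6 (A(x) = (6*((-2 - 1*5) + 5))/2 = (6*((-2 - 5) + 5))/2 = (6*(-7 + 5))/2 = (6*(-2))/2 = (½)*(-12) = -6)
1/(((-4 + 2*(-2)) - 10)*A(-5)) = 1/(((-4 + 2*(-2)) - 10)*(-6)) = 1/(((-4 - 4) - 10)*(-6)) = 1/((-8 - 10)*(-6)) = 1/(-18*(-6)) = 1/108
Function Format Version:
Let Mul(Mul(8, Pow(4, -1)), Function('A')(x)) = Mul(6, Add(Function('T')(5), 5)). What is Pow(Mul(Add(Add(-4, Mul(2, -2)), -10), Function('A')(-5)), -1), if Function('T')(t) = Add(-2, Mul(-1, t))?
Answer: Rational(1, 108) ≈ 0.0092593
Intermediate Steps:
Function('A')(x) = -6 (Function('A')(x) = Mul(Rational(1, 2), Mul(6, Add(Add(-2, Mul(-1, 5)), 5))) = Mul(Rational(1, 2), Mul(6, Add(Add(-2, -5), 5))) = Mul(Rational(1, 2), Mul(6, Add(-7, 5))) = Mul(Rational(1, 2), Mul(6, -2)) = Mul(Rational(1, 2), -12) = -6)
Pow(Mul(Add(Add(-4, Mul(2, -2)), -10), Function('A')(-5)), -1) = Pow(Mul(Add(Add(-4, Mul(2, -2)), -10), -6), -1) = Pow(Mul(Add(Add(-4, -4), -10), -6), -1) = Pow(Mul(Add(-8, -10), -6), -1) = Pow(Mul(-18, -6), -1) = Pow(108, -1) = Rational(1, 108)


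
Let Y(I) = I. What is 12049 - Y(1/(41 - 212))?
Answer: 2060380/171 ≈ 12049.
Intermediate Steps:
12049 - Y(1/(41 - 212)) = 12049 - 1/(41 - 212) = 12049 - 1/(-171) = 12049 - 1*(-1/171) = 12049 + 1/171 = 2060380/171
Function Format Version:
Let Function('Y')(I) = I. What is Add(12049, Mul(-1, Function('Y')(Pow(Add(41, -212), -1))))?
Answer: Rational(2060380, 171) ≈ 12049.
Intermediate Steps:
Add(12049, Mul(-1, Function('Y')(Pow(Add(41, -212), -1)))) = Add(12049, Mul(-1, Pow(Add(41, -212), -1))) = Add(12049, Mul(-1, Pow(-171, -1))) = Add(12049, Mul(-1, Rational(-1, 171))) = Add(12049, Rational(1, 171)) = Rational(2060380, 171)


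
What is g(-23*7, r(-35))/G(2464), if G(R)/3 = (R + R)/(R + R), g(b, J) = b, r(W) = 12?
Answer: -161/3 ≈ -53.667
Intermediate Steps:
G(R) = 3 (G(R) = 3*((R + R)/(R + R)) = 3*((2*R)/((2*R))) = 3*((2*R)*(1/(2*R))) = 3*1 = 3)
g(-23*7, r(-35))/G(2464) = -23*7/3 = -161*⅓ = -161/3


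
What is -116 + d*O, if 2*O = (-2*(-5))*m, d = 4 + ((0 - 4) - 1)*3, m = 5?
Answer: -391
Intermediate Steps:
d = -11 (d = 4 + (-4 - 1)*3 = 4 - 5*3 = 4 - 15 = -11)
O = 25 (O = (-2*(-5)*5)/2 = (10*5)/2 = (1/2)*50 = 25)
-116 + d*O = -116 - 11*25 = -116 - 275 = -391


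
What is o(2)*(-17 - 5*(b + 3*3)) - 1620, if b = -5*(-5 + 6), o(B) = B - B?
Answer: -1620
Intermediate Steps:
o(B) = 0
b = -5 (b = -5*1 = -5)
o(2)*(-17 - 5*(b + 3*3)) - 1620 = 0*(-17 - 5*(-5 + 3*3)) - 1620 = 0*(-17 - 5*(-5 + 9)) - 1620 = 0*(-17 - 5*4) - 1620 = 0*(-17 - 20) - 1620 = 0*(-37) - 1620 = 0 - 1620 = -1620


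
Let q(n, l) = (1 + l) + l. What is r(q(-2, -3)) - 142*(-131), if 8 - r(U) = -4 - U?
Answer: 18609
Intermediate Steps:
q(n, l) = 1 + 2*l
r(U) = 12 + U (r(U) = 8 - (-4 - U) = 8 + (4 + U) = 12 + U)
r(q(-2, -3)) - 142*(-131) = (12 + (1 + 2*(-3))) - 142*(-131) = (12 + (1 - 6)) + 18602 = (12 - 5) + 18602 = 7 + 18602 = 18609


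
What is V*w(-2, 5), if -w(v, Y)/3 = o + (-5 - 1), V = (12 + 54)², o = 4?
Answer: 26136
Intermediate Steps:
V = 4356 (V = 66² = 4356)
w(v, Y) = 6 (w(v, Y) = -3*(4 + (-5 - 1)) = -3*(4 - 6) = -3*(-2) = 6)
V*w(-2, 5) = 4356*6 = 26136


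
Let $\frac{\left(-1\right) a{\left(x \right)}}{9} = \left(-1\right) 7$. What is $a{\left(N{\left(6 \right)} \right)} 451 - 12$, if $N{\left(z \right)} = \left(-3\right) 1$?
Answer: $28401$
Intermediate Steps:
$N{\left(z \right)} = -3$
$a{\left(x \right)} = 63$ ($a{\left(x \right)} = - 9 \left(\left(-1\right) 7\right) = \left(-9\right) \left(-7\right) = 63$)
$a{\left(N{\left(6 \right)} \right)} 451 - 12 = 63 \cdot 451 - 12 = 28413 - 12 = 28401$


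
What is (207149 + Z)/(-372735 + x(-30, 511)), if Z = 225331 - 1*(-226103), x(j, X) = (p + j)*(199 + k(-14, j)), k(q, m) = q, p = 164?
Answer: -658583/347945 ≈ -1.8928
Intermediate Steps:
x(j, X) = 30340 + 185*j (x(j, X) = (164 + j)*(199 - 14) = (164 + j)*185 = 30340 + 185*j)
Z = 451434 (Z = 225331 + 226103 = 451434)
(207149 + Z)/(-372735 + x(-30, 511)) = (207149 + 451434)/(-372735 + (30340 + 185*(-30))) = 658583/(-372735 + (30340 - 5550)) = 658583/(-372735 + 24790) = 658583/(-347945) = 658583*(-1/347945) = -658583/347945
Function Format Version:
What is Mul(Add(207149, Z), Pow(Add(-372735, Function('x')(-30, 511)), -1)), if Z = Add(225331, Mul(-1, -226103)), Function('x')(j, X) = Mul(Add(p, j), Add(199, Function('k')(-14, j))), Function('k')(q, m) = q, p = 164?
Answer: Rational(-658583, 347945) ≈ -1.8928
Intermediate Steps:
Function('x')(j, X) = Add(30340, Mul(185, j)) (Function('x')(j, X) = Mul(Add(164, j), Add(199, -14)) = Mul(Add(164, j), 185) = Add(30340, Mul(185, j)))
Z = 451434 (Z = Add(225331, 226103) = 451434)
Mul(Add(207149, Z), Pow(Add(-372735, Function('x')(-30, 511)), -1)) = Mul(Add(207149, 451434), Pow(Add(-372735, Add(30340, Mul(185, -30))), -1)) = Mul(658583, Pow(Add(-372735, Add(30340, -5550)), -1)) = Mul(658583, Pow(Add(-372735, 24790), -1)) = Mul(658583, Pow(-347945, -1)) = Mul(658583, Rational(-1, 347945)) = Rational(-658583, 347945)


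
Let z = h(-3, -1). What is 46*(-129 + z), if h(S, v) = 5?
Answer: -5704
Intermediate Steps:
z = 5
46*(-129 + z) = 46*(-129 + 5) = 46*(-124) = -5704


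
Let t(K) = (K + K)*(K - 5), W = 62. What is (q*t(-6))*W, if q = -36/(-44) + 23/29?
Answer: 382416/29 ≈ 13187.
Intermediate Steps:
q = 514/319 (q = -36*(-1/44) + 23*(1/29) = 9/11 + 23/29 = 514/319 ≈ 1.6113)
t(K) = 2*K*(-5 + K) (t(K) = (2*K)*(-5 + K) = 2*K*(-5 + K))
(q*t(-6))*W = (514*(2*(-6)*(-5 - 6))/319)*62 = (514*(2*(-6)*(-11))/319)*62 = ((514/319)*132)*62 = (6168/29)*62 = 382416/29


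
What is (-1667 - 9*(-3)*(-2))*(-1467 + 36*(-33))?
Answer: 4569255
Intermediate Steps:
(-1667 - 9*(-3)*(-2))*(-1467 + 36*(-33)) = (-1667 + 27*(-2))*(-1467 - 1188) = (-1667 - 54)*(-2655) = -1721*(-2655) = 4569255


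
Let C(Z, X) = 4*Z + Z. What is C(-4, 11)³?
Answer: -8000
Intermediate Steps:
C(Z, X) = 5*Z
C(-4, 11)³ = (5*(-4))³ = (-20)³ = -8000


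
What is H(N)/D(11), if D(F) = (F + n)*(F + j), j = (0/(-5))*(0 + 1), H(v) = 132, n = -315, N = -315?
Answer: -3/76 ≈ -0.039474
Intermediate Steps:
j = 0 (j = (0*(-⅕))*1 = 0*1 = 0)
D(F) = F*(-315 + F) (D(F) = (F - 315)*(F + 0) = (-315 + F)*F = F*(-315 + F))
H(N)/D(11) = 132/((11*(-315 + 11))) = 132/((11*(-304))) = 132/(-3344) = 132*(-1/3344) = -3/76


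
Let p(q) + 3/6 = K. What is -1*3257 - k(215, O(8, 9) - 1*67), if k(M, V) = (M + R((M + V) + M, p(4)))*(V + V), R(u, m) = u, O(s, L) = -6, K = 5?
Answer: 80255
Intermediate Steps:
p(q) = 9/2 (p(q) = -1/2 + 5 = 9/2)
k(M, V) = 2*V*(V + 3*M) (k(M, V) = (M + ((M + V) + M))*(V + V) = (M + (V + 2*M))*(2*V) = (V + 3*M)*(2*V) = 2*V*(V + 3*M))
-1*3257 - k(215, O(8, 9) - 1*67) = -1*3257 - 2*(-6 - 1*67)*((-6 - 1*67) + 3*215) = -3257 - 2*(-6 - 67)*((-6 - 67) + 645) = -3257 - 2*(-73)*(-73 + 645) = -3257 - 2*(-73)*572 = -3257 - 1*(-83512) = -3257 + 83512 = 80255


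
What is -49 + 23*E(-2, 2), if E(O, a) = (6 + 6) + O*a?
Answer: 135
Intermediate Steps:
E(O, a) = 12 + O*a
-49 + 23*E(-2, 2) = -49 + 23*(12 - 2*2) = -49 + 23*(12 - 4) = -49 + 23*8 = -49 + 184 = 135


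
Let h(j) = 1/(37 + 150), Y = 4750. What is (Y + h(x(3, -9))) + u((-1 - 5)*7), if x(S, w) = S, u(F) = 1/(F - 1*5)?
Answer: 41747610/8789 ≈ 4750.0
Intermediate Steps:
u(F) = 1/(-5 + F) (u(F) = 1/(F - 5) = 1/(-5 + F))
h(j) = 1/187
(Y + h(x(3, -9))) + u((-1 - 5)*7) = (4750 + 1/187) + 1/(-5 + (-1 - 5)*7) = 888251/187 + 1/(-5 - 6*7) = 888251/187 + 1/(-5 - 42) = 888251/187 + 1/(-47) = 888251/187 - 1/47 = 41747610/8789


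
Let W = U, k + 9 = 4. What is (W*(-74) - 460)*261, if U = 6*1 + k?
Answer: -139374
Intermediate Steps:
k = -5 (k = -9 + 4 = -5)
U = 1 (U = 6*1 - 5 = 6 - 5 = 1)
W = 1
(W*(-74) - 460)*261 = (1*(-74) - 460)*261 = (-74 - 460)*261 = -534*261 = -139374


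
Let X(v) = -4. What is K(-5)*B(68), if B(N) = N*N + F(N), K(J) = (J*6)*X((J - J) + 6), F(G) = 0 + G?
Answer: 563040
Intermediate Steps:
F(G) = G
K(J) = -24*J (K(J) = (J*6)*(-4) = (6*J)*(-4) = -24*J)
B(N) = N + N**2 (B(N) = N*N + N = N**2 + N = N + N**2)
K(-5)*B(68) = (-24*(-5))*(68*(1 + 68)) = 120*(68*69) = 120*4692 = 563040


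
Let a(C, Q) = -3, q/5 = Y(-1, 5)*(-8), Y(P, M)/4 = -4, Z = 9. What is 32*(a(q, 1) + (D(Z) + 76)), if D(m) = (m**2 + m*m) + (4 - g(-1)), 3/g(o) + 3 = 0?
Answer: 7680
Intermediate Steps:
Y(P, M) = -16 (Y(P, M) = 4*(-4) = -16)
g(o) = -1 (g(o) = 3/(-3 + 0) = 3/(-3) = 3*(-1/3) = -1)
q = 640 (q = 5*(-16*(-8)) = 5*128 = 640)
D(m) = 5 + 2*m**2 (D(m) = (m**2 + m*m) + (4 - 1*(-1)) = (m**2 + m**2) + (4 + 1) = 2*m**2 + 5 = 5 + 2*m**2)
32*(a(q, 1) + (D(Z) + 76)) = 32*(-3 + ((5 + 2*9**2) + 76)) = 32*(-3 + ((5 + 2*81) + 76)) = 32*(-3 + ((5 + 162) + 76)) = 32*(-3 + (167 + 76)) = 32*(-3 + 243) = 32*240 = 7680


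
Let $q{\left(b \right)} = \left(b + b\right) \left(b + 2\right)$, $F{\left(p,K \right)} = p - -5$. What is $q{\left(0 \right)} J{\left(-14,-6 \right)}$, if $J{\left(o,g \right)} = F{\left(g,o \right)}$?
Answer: $0$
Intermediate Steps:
$F{\left(p,K \right)} = 5 + p$ ($F{\left(p,K \right)} = p + 5 = 5 + p$)
$J{\left(o,g \right)} = 5 + g$
$q{\left(b \right)} = 2 b \left(2 + b\right)$
$q{\left(0 \right)} J{\left(-14,-6 \right)} = 2 \cdot 0 \left(2 + 0\right) \left(5 - 6\right) = 2 \cdot 0 \cdot 2 \left(-1\right) = 0 \left(-1\right) = 0$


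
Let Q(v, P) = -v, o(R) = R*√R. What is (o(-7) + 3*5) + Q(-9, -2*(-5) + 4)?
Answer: 24 - 7*I*√7 ≈ 24.0 - 18.52*I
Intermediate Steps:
o(R) = R^(3/2)
(o(-7) + 3*5) + Q(-9, -2*(-5) + 4) = ((-7)^(3/2) + 3*5) - 1*(-9) = (-7*I*√7 + 15) + 9 = (15 - 7*I*√7) + 9 = 24 - 7*I*√7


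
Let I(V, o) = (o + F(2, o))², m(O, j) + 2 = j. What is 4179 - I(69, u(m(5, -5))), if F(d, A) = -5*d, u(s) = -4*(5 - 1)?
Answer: 3503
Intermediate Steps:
m(O, j) = -2 + j
u(s) = -16 (u(s) = -4*4 = -16)
I(V, o) = (-10 + o)² (I(V, o) = (o - 5*2)² = (o - 10)² = (-10 + o)²)
4179 - I(69, u(m(5, -5))) = 4179 - (-10 - 16)² = 4179 - 1*(-26)² = 4179 - 1*676 = 4179 - 676 = 3503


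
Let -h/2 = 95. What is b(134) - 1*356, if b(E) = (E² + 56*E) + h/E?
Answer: 1681873/67 ≈ 25103.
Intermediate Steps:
h = -190 (h = -2*95 = -190)
b(E) = E² - 190/E + 56*E (b(E) = (E² + 56*E) - 190/E = E² - 190/E + 56*E)
b(134) - 1*356 = (-190 + 134²*(56 + 134))/134 - 1*356 = (-190 + 17956*190)/134 - 356 = (-190 + 3411640)/134 - 356 = (1/134)*3411450 - 356 = 1705725/67 - 356 = 1681873/67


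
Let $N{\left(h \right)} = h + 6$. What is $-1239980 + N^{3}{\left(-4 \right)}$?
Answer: $-1239972$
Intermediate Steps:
$N{\left(h \right)} = 6 + h$
$-1239980 + N^{3}{\left(-4 \right)} = -1239980 + \left(6 - 4\right)^{3} = -1239980 + 2^{3} = -1239980 + 8 = -1239972$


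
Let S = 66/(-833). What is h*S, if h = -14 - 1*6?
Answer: 1320/833 ≈ 1.5846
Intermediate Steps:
S = -66/833 (S = 66*(-1/833) = -66/833 ≈ -0.079232)
h = -20 (h = -14 - 6 = -20)
h*S = -20*(-66/833) = 1320/833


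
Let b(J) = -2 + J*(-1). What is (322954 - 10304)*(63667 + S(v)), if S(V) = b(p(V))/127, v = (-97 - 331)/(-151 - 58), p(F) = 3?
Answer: 2527995355600/127 ≈ 1.9905e+10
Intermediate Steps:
b(J) = -2 - J
v = 428/209 (v = -428/(-209) = -428*(-1/209) = 428/209 ≈ 2.0478)
S(V) = -5/127 (S(V) = (-2 - 1*3)/127 = (-2 - 3)*(1/127) = -5*1/127 = -5/127)
(322954 - 10304)*(63667 + S(v)) = (322954 - 10304)*(63667 - 5/127) = 312650*(8085704/127) = 2527995355600/127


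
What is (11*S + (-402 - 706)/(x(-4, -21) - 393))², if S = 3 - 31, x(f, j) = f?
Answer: 14681684224/157609 ≈ 93153.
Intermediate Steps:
S = -28
(11*S + (-402 - 706)/(x(-4, -21) - 393))² = (11*(-28) + (-402 - 706)/(-4 - 393))² = (-308 - 1108/(-397))² = (-308 - 1108*(-1/397))² = (-308 + 1108/397)² = (-121168/397)² = 14681684224/157609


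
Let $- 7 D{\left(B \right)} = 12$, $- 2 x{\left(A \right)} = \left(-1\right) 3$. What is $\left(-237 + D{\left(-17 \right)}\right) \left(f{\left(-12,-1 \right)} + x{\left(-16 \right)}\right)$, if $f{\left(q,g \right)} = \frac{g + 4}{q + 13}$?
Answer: $- \frac{15039}{14} \approx -1074.2$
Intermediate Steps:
$x{\left(A \right)} = \frac{3}{2}$ ($x{\left(A \right)} = - \frac{\left(-1\right) 3}{2} = \left(- \frac{1}{2}\right) \left(-3\right) = \frac{3}{2}$)
$D{\left(B \right)} = - \frac{12}{7}$ ($D{\left(B \right)} = \left(- \frac{1}{7}\right) 12 = - \frac{12}{7}$)
$f{\left(q,g \right)} = \frac{4 + g}{13 + q}$
$\left(-237 + D{\left(-17 \right)}\right) \left(f{\left(-12,-1 \right)} + x{\left(-16 \right)}\right) = \left(-237 - \frac{12}{7}\right) \left(\frac{4 - 1}{13 - 12} + \frac{3}{2}\right) = - \frac{1671 \left(1^{-1} \cdot 3 + \frac{3}{2}\right)}{7} = - \frac{1671 \left(1 \cdot 3 + \frac{3}{2}\right)}{7} = - \frac{1671 \left(3 + \frac{3}{2}\right)}{7} = \left(- \frac{1671}{7}\right) \frac{9}{2} = - \frac{15039}{14}$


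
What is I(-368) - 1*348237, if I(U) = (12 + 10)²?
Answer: -347753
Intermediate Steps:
I(U) = 484 (I(U) = 22² = 484)
I(-368) - 1*348237 = 484 - 1*348237 = 484 - 348237 = -347753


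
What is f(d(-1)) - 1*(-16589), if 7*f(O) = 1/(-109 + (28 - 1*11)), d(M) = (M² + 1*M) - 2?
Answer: 10683315/644 ≈ 16589.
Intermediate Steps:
d(M) = -2 + M + M² (d(M) = (M² + M) - 2 = (M + M²) - 2 = -2 + M + M²)
f(O) = -1/644 (f(O) = 1/(7*(-109 + (28 - 1*11))) = 1/(7*(-109 + (28 - 11))) = 1/(7*(-109 + 17)) = (⅐)/(-92) = (⅐)*(-1/92) = -1/644)
f(d(-1)) - 1*(-16589) = -1/644 - 1*(-16589) = -1/644 + 16589 = 10683315/644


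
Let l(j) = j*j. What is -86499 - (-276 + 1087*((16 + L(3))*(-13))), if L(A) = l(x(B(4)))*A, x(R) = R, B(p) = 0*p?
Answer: 139873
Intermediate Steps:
B(p) = 0
l(j) = j²
L(A) = 0 (L(A) = 0²*A = 0*A = 0)
-86499 - (-276 + 1087*((16 + L(3))*(-13))) = -86499 - (-276 + 1087*((16 + 0)*(-13))) = -86499 - (-276 + 1087*(16*(-13))) = -86499 - (-276 + 1087*(-208)) = -86499 - (-276 - 226096) = -86499 - 1*(-226372) = -86499 + 226372 = 139873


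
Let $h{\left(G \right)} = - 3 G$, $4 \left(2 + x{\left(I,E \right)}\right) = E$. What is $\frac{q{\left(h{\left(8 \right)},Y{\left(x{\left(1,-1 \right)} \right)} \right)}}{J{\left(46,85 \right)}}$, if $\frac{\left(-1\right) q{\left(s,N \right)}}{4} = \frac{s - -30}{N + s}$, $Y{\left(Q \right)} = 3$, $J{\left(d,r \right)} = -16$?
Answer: $- \frac{1}{14} \approx -0.071429$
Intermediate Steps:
$x{\left(I,E \right)} = -2 + \frac{E}{4}$
$q{\left(s,N \right)} = - \frac{4 \left(30 + s\right)}{N + s}$ ($q{\left(s,N \right)} = - 4 \frac{s - -30}{N + s} = - 4 \frac{s + 30}{N + s} = - 4 \frac{30 + s}{N + s} = - \frac{4 \left(30 + s\right)}{N + s}$)
$\frac{q{\left(h{\left(8 \right)},Y{\left(x{\left(1,-1 \right)} \right)} \right)}}{J{\left(46,85 \right)}} = \frac{4 \frac{1}{3 - 24} \left(-30 - \left(-3\right) 8\right)}{-16} = \frac{4 \left(-30 - -24\right)}{3 - 24} \left(- \frac{1}{16}\right) = \frac{4 \left(-30 + 24\right)}{-21} \left(- \frac{1}{16}\right) = 4 \left(- \frac{1}{21}\right) \left(-6\right) \left(- \frac{1}{16}\right) = \frac{8}{7} \left(- \frac{1}{16}\right) = - \frac{1}{14}$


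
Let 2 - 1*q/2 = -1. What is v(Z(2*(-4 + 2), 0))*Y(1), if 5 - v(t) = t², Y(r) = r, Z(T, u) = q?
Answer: -31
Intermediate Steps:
q = 6 (q = 4 - 2*(-1) = 4 + 2 = 6)
Z(T, u) = 6
v(t) = 5 - t²
v(Z(2*(-4 + 2), 0))*Y(1) = (5 - 1*6²)*1 = (5 - 1*36)*1 = (5 - 36)*1 = -31*1 = -31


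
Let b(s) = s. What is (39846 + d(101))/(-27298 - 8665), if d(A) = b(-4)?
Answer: -39842/35963 ≈ -1.1079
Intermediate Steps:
d(A) = -4
(39846 + d(101))/(-27298 - 8665) = (39846 - 4)/(-27298 - 8665) = 39842/(-35963) = 39842*(-1/35963) = -39842/35963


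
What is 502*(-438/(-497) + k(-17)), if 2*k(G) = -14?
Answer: -1526582/497 ≈ -3071.6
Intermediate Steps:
k(G) = -7 (k(G) = (1/2)*(-14) = -7)
502*(-438/(-497) + k(-17)) = 502*(-438/(-497) - 7) = 502*(-438*(-1/497) - 7) = 502*(438/497 - 7) = 502*(-3041/497) = -1526582/497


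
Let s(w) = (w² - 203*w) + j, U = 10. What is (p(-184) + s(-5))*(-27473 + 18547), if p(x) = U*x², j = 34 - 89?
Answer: -3030778670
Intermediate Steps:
j = -55
p(x) = 10*x²
s(w) = -55 + w² - 203*w (s(w) = (w² - 203*w) - 55 = -55 + w² - 203*w)
(p(-184) + s(-5))*(-27473 + 18547) = (10*(-184)² + (-55 + (-5)² - 203*(-5)))*(-27473 + 18547) = (10*33856 + (-55 + 25 + 1015))*(-8926) = (338560 + 985)*(-8926) = 339545*(-8926) = -3030778670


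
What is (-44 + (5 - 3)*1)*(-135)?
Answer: 5670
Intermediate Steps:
(-44 + (5 - 3)*1)*(-135) = (-44 + 2*1)*(-135) = (-44 + 2)*(-135) = -42*(-135) = 5670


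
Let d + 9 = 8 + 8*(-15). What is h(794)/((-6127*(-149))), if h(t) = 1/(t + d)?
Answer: 1/614397179 ≈ 1.6276e-9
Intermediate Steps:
d = -121 (d = -9 + (8 + 8*(-15)) = -9 + (8 - 120) = -9 - 112 = -121)
h(t) = 1/(-121 + t) (h(t) = 1/(t - 121) = 1/(-121 + t))
h(794)/((-6127*(-149))) = 1/((-121 + 794)*((-6127*(-149)))) = 1/(673*912923) = (1/673)*(1/912923) = 1/614397179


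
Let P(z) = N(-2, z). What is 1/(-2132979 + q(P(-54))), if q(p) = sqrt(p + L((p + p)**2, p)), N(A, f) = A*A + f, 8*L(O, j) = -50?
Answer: -2843972/6066132552663 - 10*I/6066132552663 ≈ -4.6883e-7 - 1.6485e-12*I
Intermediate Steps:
L(O, j) = -25/4 (L(O, j) = (1/8)*(-50) = -25/4)
N(A, f) = f + A**2 (N(A, f) = A**2 + f = f + A**2)
P(z) = 4 + z (P(z) = z + (-2)**2 = z + 4 = 4 + z)
q(p) = sqrt(-25/4 + p) (q(p) = sqrt(p - 25/4) = sqrt(-25/4 + p))
1/(-2132979 + q(P(-54))) = 1/(-2132979 + sqrt(-25 + 4*(4 - 54))/2) = 1/(-2132979 + sqrt(-25 + 4*(-50))/2) = 1/(-2132979 + sqrt(-25 - 200)/2) = 1/(-2132979 + sqrt(-225)/2) = 1/(-2132979 + (15*I)/2) = 1/(-2132979 + 15*I/2) = 4*(-2132979 - 15*I/2)/18198397657989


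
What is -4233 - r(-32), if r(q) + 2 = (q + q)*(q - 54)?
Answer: -9735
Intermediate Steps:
r(q) = -2 + 2*q*(-54 + q) (r(q) = -2 + (q + q)*(q - 54) = -2 + (2*q)*(-54 + q) = -2 + 2*q*(-54 + q))
-4233 - r(-32) = -4233 - (-2 - 108*(-32) + 2*(-32)²) = -4233 - (-2 + 3456 + 2*1024) = -4233 - (-2 + 3456 + 2048) = -4233 - 1*5502 = -4233 - 5502 = -9735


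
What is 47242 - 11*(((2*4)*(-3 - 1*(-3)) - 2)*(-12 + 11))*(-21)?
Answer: 47704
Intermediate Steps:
47242 - 11*(((2*4)*(-3 - 1*(-3)) - 2)*(-12 + 11))*(-21) = 47242 - 11*((8*(-3 + 3) - 2)*(-1))*(-21) = 47242 - 11*((8*0 - 2)*(-1))*(-21) = 47242 - 11*((0 - 2)*(-1))*(-21) = 47242 - 11*(-2*(-1))*(-21) = 47242 - 11*2*(-21) = 47242 - 22*(-21) = 47242 - 1*(-462) = 47242 + 462 = 47704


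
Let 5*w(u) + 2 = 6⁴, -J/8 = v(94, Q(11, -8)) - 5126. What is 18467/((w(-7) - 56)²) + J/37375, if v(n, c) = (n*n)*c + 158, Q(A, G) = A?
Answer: -57028660183/2956063500 ≈ -19.292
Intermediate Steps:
v(n, c) = 158 + c*n² (v(n, c) = n²*c + 158 = c*n² + 158 = 158 + c*n²)
J = -737824 (J = -8*((158 + 11*94²) - 5126) = -8*((158 + 11*8836) - 5126) = -8*((158 + 97196) - 5126) = -8*(97354 - 5126) = -8*92228 = -737824)
w(u) = 1294/5 (w(u) = -⅖ + (⅕)*6⁴ = -⅖ + (⅕)*1296 = -⅖ + 1296/5 = 1294/5)
18467/((w(-7) - 56)²) + J/37375 = 18467/((1294/5 - 56)²) - 737824/37375 = 18467/((1014/5)²) - 737824*1/37375 = 18467/(1028196/25) - 737824/37375 = 18467*(25/1028196) - 737824/37375 = 461675/1028196 - 737824/37375 = -57028660183/2956063500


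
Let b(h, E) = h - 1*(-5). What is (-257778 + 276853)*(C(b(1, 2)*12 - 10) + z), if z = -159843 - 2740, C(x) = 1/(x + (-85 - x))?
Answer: -52721606140/17 ≈ -3.1013e+9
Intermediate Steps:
b(h, E) = 5 + h (b(h, E) = h + 5 = 5 + h)
C(x) = -1/85 (C(x) = 1/(-85) = -1/85)
z = -162583
(-257778 + 276853)*(C(b(1, 2)*12 - 10) + z) = (-257778 + 276853)*(-1/85 - 162583) = 19075*(-13819556/85) = -52721606140/17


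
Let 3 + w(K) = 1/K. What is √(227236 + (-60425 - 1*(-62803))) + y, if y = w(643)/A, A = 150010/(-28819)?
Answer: 3968788/6889745 + 7*√4686 ≈ 479.76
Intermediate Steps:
w(K) = -3 + 1/K
A = -21430/4117 (A = 150010*(-1/28819) = -21430/4117 ≈ -5.2052)
y = 3968788/6889745 (y = (-3 + 1/643)/(-21430/4117) = (-3 + 1/643)*(-4117/21430) = -1928/643*(-4117/21430) = 3968788/6889745 ≈ 0.57604)
√(227236 + (-60425 - 1*(-62803))) + y = √(227236 + (-60425 - 1*(-62803))) + 3968788/6889745 = √(227236 + (-60425 + 62803)) + 3968788/6889745 = √(227236 + 2378) + 3968788/6889745 = √229614 + 3968788/6889745 = 7*√4686 + 3968788/6889745 = 3968788/6889745 + 7*√4686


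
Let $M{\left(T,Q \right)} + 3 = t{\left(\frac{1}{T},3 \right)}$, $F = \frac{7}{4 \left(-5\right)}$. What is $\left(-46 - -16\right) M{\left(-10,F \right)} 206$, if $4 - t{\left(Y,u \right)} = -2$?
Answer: $-18540$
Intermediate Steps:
$F = - \frac{7}{20}$ ($F = \frac{7}{-20} = 7 \left(- \frac{1}{20}\right) = - \frac{7}{20} \approx -0.35$)
$t{\left(Y,u \right)} = 6$ ($t{\left(Y,u \right)} = 4 - -2 = 4 + 2 = 6$)
$M{\left(T,Q \right)} = 3$ ($M{\left(T,Q \right)} = -3 + 6 = 3$)
$\left(-46 - -16\right) M{\left(-10,F \right)} 206 = \left(-46 - -16\right) 3 \cdot 206 = \left(-46 + 16\right) 3 \cdot 206 = \left(-30\right) 3 \cdot 206 = \left(-90\right) 206 = -18540$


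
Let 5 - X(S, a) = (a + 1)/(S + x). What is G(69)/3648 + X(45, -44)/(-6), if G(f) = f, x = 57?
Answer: -164593/186048 ≈ -0.88468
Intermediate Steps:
X(S, a) = 5 - (1 + a)/(57 + S) (X(S, a) = 5 - (a + 1)/(S + 57) = 5 - (1 + a)/(57 + S))
G(69)/3648 + X(45, -44)/(-6) = 69/3648 + ((284 - 1*(-44) + 5*45)/(57 + 45))/(-6) = 69*(1/3648) + ((284 + 44 + 225)/102)*(-⅙) = 23/1216 + ((1/102)*553)*(-⅙) = 23/1216 + (553/102)*(-⅙) = 23/1216 - 553/612 = -164593/186048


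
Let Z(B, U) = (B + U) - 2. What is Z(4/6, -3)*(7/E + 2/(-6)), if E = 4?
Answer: -221/36 ≈ -6.1389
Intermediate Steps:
Z(B, U) = -2 + B + U
Z(4/6, -3)*(7/E + 2/(-6)) = (-2 + 4/6 - 3)*(7/4 + 2/(-6)) = (-2 + 4*(⅙) - 3)*(7*(¼) + 2*(-⅙)) = (-2 + ⅔ - 3)*(7/4 - ⅓) = -13/3*17/12 = -221/36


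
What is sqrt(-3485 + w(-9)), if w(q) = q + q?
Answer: I*sqrt(3503) ≈ 59.186*I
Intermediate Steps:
w(q) = 2*q
sqrt(-3485 + w(-9)) = sqrt(-3485 + 2*(-9)) = sqrt(-3485 - 18) = sqrt(-3503) = I*sqrt(3503)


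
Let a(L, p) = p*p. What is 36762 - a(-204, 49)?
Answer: 34361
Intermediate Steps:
a(L, p) = p**2
36762 - a(-204, 49) = 36762 - 1*49**2 = 36762 - 1*2401 = 36762 - 2401 = 34361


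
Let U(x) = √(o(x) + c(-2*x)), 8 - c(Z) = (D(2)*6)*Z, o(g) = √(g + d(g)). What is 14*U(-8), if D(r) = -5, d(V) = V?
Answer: 28*√(122 + I) ≈ 309.27 + 1.2675*I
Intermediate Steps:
o(g) = √2*√g (o(g) = √(g + g) = √(2*g) = √2*√g)
c(Z) = 8 + 30*Z (c(Z) = 8 - (-5*6)*Z = 8 - (-30)*Z = 8 + 30*Z)
U(x) = √(8 - 60*x + √2*√x) (U(x) = √(√2*√x + (8 + 30*(-2*x))) = √(√2*√x + (8 - 60*x)) = √(8 - 60*x + √2*√x))
14*U(-8) = 14*√(8 - 60*(-8) + √2*√(-8)) = 14*√(8 + 480 + √2*(2*I*√2)) = 14*√(8 + 480 + 4*I) = 14*√(488 + 4*I)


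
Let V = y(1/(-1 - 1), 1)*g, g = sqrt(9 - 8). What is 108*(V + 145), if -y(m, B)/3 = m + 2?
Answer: 15174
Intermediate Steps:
y(m, B) = -6 - 3*m (y(m, B) = -3*(m + 2) = -3*(2 + m) = -6 - 3*m)
g = 1 (g = sqrt(1) = 1)
V = -9/2 (V = (-6 - 3/(-1 - 1))*1 = (-6 - 3/(-2))*1 = (-6 - 3*(-1/2))*1 = (-6 + 3/2)*1 = -9/2*1 = -9/2 ≈ -4.5000)
108*(V + 145) = 108*(-9/2 + 145) = 108*(281/2) = 15174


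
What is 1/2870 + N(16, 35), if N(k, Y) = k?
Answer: 45921/2870 ≈ 16.000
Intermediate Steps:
1/2870 + N(16, 35) = 1/2870 + 16 = 45921/2870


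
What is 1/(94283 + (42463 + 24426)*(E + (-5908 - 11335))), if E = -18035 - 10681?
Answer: -1/3074057268 ≈ -3.2530e-10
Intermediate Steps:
E = -28716
1/(94283 + (42463 + 24426)*(E + (-5908 - 11335))) = 1/(94283 + (42463 + 24426)*(-28716 + (-5908 - 11335))) = 1/(94283 + 66889*(-28716 - 17243)) = 1/(94283 + 66889*(-45959)) = 1/(94283 - 3074151551) = 1/(-3074057268) = -1/3074057268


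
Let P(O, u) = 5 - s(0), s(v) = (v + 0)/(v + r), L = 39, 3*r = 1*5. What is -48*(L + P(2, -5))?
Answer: -2112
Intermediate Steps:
r = 5/3 (r = (1*5)/3 = (⅓)*5 = 5/3 ≈ 1.6667)
s(v) = v/(5/3 + v) (s(v) = (v + 0)/(v + 5/3) = v/(5/3 + v))
P(O, u) = 5 (P(O, u) = 5 - 3*0/(5 + 3*0) = 5 - 3*0/(5 + 0) = 5 - 3*0/5 = 5 - 1*0 = 5 + 0 = 5)
-48*(L + P(2, -5)) = -48*(39 + 5) = -48*44 = -2112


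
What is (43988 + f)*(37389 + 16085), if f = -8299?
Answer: 1908433586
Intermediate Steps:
(43988 + f)*(37389 + 16085) = (43988 - 8299)*(37389 + 16085) = 35689*53474 = 1908433586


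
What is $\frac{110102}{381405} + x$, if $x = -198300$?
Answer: $- \frac{75632501398}{381405} \approx -1.983 \cdot 10^{5}$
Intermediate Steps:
$\frac{110102}{381405} + x = \frac{110102}{381405} - 198300 = - \frac{75632501398}{381405}$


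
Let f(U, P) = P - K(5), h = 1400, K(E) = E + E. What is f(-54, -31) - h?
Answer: -1441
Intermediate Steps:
K(E) = 2*E
f(U, P) = -10 + P (f(U, P) = P - 2*5 = P - 1*10 = P - 10 = -10 + P)
f(-54, -31) - h = (-10 - 31) - 1*1400 = -41 - 1400 = -1441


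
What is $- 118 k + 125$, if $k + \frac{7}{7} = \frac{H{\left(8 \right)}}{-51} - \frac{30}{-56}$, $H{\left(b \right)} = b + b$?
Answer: $\frac{154799}{714} \approx 216.81$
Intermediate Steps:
$H{\left(b \right)} = 2 b$
$k = - \frac{1111}{1428}$ ($k = -1 + \left(\frac{2 \cdot 8}{-51} - \frac{30}{-56}\right) = -1 + \left(16 \left(- \frac{1}{51}\right) - - \frac{15}{28}\right) = -1 + \left(- \frac{16}{51} + \frac{15}{28}\right) = -1 + \frac{317}{1428} = - \frac{1111}{1428} \approx -0.77801$)
$- 118 k + 125 = \left(-118\right) \left(- \frac{1111}{1428}\right) + 125 = \frac{65549}{714} + 125 = \frac{154799}{714}$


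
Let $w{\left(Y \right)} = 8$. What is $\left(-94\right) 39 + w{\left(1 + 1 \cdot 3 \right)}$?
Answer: $-3658$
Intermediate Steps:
$\left(-94\right) 39 + w{\left(1 + 1 \cdot 3 \right)} = \left(-94\right) 39 + 8 = -3666 + 8 = -3658$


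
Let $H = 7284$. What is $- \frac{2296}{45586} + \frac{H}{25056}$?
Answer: $\frac{11438327}{47591784} \approx 0.24034$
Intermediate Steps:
$- \frac{2296}{45586} + \frac{H}{25056} = - \frac{2296}{45586} + \frac{7284}{25056} = \left(-2296\right) \frac{1}{45586} + 7284 \cdot \frac{1}{25056} = - \frac{1148}{22793} + \frac{607}{2088} = \frac{11438327}{47591784}$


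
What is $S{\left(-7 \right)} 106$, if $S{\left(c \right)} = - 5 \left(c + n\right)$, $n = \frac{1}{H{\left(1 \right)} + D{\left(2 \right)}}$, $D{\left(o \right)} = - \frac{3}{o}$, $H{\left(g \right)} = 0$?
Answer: $\frac{12190}{3} \approx 4063.3$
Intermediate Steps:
$n = - \frac{2}{3}$ ($n = \frac{1}{0 - \frac{3}{2}} = \frac{1}{- \frac{3}{2}} = - \frac{2}{3} \approx -0.66667$)
$S{\left(c \right)} = \frac{10}{3} - 5 c$ ($S{\left(c \right)} = - 5 \left(c - \frac{2}{3}\right) = - 5 \left(- \frac{2}{3} + c\right) = \frac{10}{3} - 5 c$)
$S{\left(-7 \right)} 106 = \left(\frac{10}{3} - -35\right) 106 = \left(\frac{10}{3} + 35\right) 106 = \frac{115}{3} \cdot 106 = \frac{12190}{3}$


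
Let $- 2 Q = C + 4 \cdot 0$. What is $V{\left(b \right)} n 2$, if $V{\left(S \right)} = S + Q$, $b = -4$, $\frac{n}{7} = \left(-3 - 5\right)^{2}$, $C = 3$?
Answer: $-4928$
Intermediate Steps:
$n = 448$ ($n = 7 \left(-3 - 5\right)^{2} = 7 \left(-8\right)^{2} = 7 \cdot 64 = 448$)
$Q = - \frac{3}{2}$ ($Q = - \frac{3 + 4 \cdot 0}{2} = - \frac{3 + 0}{2} = \left(- \frac{1}{2}\right) 3 = - \frac{3}{2} \approx -1.5$)
$V{\left(S \right)} = - \frac{3}{2} + S$ ($V{\left(S \right)} = S - \frac{3}{2} = - \frac{3}{2} + S$)
$V{\left(b \right)} n 2 = \left(- \frac{3}{2} - 4\right) 448 \cdot 2 = \left(- \frac{11}{2}\right) 448 \cdot 2 = \left(-2464\right) 2 = -4928$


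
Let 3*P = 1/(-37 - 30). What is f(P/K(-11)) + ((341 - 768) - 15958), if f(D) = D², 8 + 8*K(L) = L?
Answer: -238971308921/14584761 ≈ -16385.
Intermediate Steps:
K(L) = -1 + L/8
P = -1/201 (P = 1/(3*(-37 - 30)) = (⅓)/(-67) = (⅓)*(-1/67) = -1/201 ≈ -0.0049751)
f(P/K(-11)) + ((341 - 768) - 15958) = (-1/(201*(-1 + (⅛)*(-11))))² + ((341 - 768) - 15958) = (-1/(201*(-1 - 11/8)))² + (-427 - 15958) = (-1/(201*(-19/8)))² - 16385 = (-1/201*(-8/19))² - 16385 = (8/3819)² - 16385 = 64/14584761 - 16385 = -238971308921/14584761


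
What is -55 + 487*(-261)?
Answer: -127162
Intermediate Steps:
-55 + 487*(-261) = -55 - 127107 = -127162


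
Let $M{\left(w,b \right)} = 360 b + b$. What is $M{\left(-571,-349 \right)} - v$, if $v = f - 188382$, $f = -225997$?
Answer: $288390$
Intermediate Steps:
$M{\left(w,b \right)} = 361 b$
$v = -414379$ ($v = -225997 - 188382 = -414379$)
$M{\left(-571,-349 \right)} - v = 361 \left(-349\right) - -414379 = -125989 + 414379 = 288390$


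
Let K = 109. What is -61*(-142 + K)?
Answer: 2013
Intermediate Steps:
-61*(-142 + K) = -61*(-142 + 109) = -61*(-33) = 2013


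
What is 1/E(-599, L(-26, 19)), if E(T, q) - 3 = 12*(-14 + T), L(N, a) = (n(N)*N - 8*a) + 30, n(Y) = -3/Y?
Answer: -1/7353 ≈ -0.00013600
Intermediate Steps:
L(N, a) = 27 - 8*a (L(N, a) = ((-3/N)*N - 8*a) + 30 = (-3 - 8*a) + 30 = 27 - 8*a)
E(T, q) = -165 + 12*T (E(T, q) = 3 + 12*(-14 + T) = 3 + (-168 + 12*T) = -165 + 12*T)
1/E(-599, L(-26, 19)) = 1/(-165 + 12*(-599)) = 1/(-165 - 7188) = 1/(-7353) = -1/7353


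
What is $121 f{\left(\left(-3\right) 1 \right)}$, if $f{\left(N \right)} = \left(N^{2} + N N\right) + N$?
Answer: $1815$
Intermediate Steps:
$f{\left(N \right)} = N + 2 N^{2}$ ($f{\left(N \right)} = \left(N^{2} + N^{2}\right) + N = 2 N^{2} + N = N + 2 N^{2}$)
$121 f{\left(\left(-3\right) 1 \right)} = 121 \left(-3\right) 1 \left(1 + 2 \left(\left(-3\right) 1\right)\right) = 121 \left(- 3 \left(1 + 2 \left(-3\right)\right)\right) = 121 \left(- 3 \left(1 - 6\right)\right) = 121 \left(\left(-3\right) \left(-5\right)\right) = 121 \cdot 15 = 1815$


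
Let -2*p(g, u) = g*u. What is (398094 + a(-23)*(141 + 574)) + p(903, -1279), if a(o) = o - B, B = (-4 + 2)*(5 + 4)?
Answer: 1943975/2 ≈ 9.7199e+5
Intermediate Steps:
B = -18 (B = -2*9 = -18)
p(g, u) = -g*u/2
a(o) = 18 + o (a(o) = o - 1*(-18) = o + 18 = 18 + o)
(398094 + a(-23)*(141 + 574)) + p(903, -1279) = (398094 + (18 - 23)*(141 + 574)) - 1/2*903*(-1279) = (398094 - 5*715) + 1154937/2 = (398094 - 3575) + 1154937/2 = 394519 + 1154937/2 = 1943975/2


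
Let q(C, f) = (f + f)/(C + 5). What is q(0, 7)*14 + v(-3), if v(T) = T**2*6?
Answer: 466/5 ≈ 93.200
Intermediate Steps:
q(C, f) = 2*f/(5 + C) (q(C, f) = (2*f)/(5 + C) = 2*f/(5 + C))
v(T) = 6*T**2
q(0, 7)*14 + v(-3) = (2*7/(5 + 0))*14 + 6*(-3)**2 = (2*7/5)*14 + 6*9 = (2*7*(1/5))*14 + 54 = (14/5)*14 + 54 = 196/5 + 54 = 466/5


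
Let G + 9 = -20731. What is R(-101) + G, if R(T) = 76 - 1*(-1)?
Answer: -20663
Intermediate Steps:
R(T) = 77 (R(T) = 76 + 1 = 77)
G = -20740 (G = -9 - 20731 = -20740)
R(-101) + G = 77 - 20740 = -20663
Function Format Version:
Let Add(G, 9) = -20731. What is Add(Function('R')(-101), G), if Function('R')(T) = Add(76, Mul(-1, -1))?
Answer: -20663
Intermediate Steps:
Function('R')(T) = 77 (Function('R')(T) = Add(76, 1) = 77)
G = -20740 (G = Add(-9, -20731) = -20740)
Add(Function('R')(-101), G) = Add(77, -20740) = -20663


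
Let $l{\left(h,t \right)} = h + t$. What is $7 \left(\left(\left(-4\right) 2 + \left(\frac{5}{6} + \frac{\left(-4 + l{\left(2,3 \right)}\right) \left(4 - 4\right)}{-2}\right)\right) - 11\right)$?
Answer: $- \frac{763}{6} \approx -127.17$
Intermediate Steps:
$7 \left(\left(\left(-4\right) 2 + \left(\frac{5}{6} + \frac{\left(-4 + l{\left(2,3 \right)}\right) \left(4 - 4\right)}{-2}\right)\right) - 11\right) = 7 \left(\left(\left(-4\right) 2 + \left(\frac{5}{6} + \frac{\left(-4 + \left(2 + 3\right)\right) \left(4 - 4\right)}{-2}\right)\right) - 11\right) = 7 \left(\left(-8 + \left(5 \cdot \frac{1}{6} + \left(-4 + 5\right) 0 \left(- \frac{1}{2}\right)\right)\right) - 11\right) = 7 \left(\left(-8 + \left(\frac{5}{6} + 1 \cdot 0 \left(- \frac{1}{2}\right)\right)\right) - 11\right) = 7 \left(\left(-8 + \left(\frac{5}{6} + 0 \left(- \frac{1}{2}\right)\right)\right) - 11\right) = 7 \left(\left(-8 + \left(\frac{5}{6} + 0\right)\right) - 11\right) = 7 \left(\left(-8 + \frac{5}{6}\right) - 11\right) = 7 \left(- \frac{43}{6} - 11\right) = 7 \left(- \frac{109}{6}\right) = - \frac{763}{6}$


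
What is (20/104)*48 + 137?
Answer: 1901/13 ≈ 146.23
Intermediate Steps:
(20/104)*48 + 137 = (20*(1/104))*48 + 137 = (5/26)*48 + 137 = 120/13 + 137 = 1901/13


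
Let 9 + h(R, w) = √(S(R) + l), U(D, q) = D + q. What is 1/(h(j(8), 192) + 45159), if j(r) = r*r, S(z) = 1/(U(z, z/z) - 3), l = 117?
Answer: 559860/25277677549 - √449810/126388387745 ≈ 2.2143e-5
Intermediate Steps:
S(z) = 1/(-2 + z) (S(z) = 1/((z + z/z) - 3) = 1/((z + 1) - 3) = 1/((1 + z) - 3) = 1/(-2 + z))
j(r) = r²
h(R, w) = -9 + √(117 + 1/(-2 + R)) (h(R, w) = -9 + √(1/(-2 + R) + 117) = -9 + √(117 + 1/(-2 + R)))
1/(h(j(8), 192) + 45159) = 1/((-9 + √((-233 + 117*8²)/(-2 + 8²))) + 45159) = 1/((-9 + √((-233 + 117*64)/(-2 + 64))) + 45159) = 1/((-9 + √((-233 + 7488)/62)) + 45159) = 1/((-9 + √((1/62)*7255)) + 45159) = 1/((-9 + √(7255/62)) + 45159) = 1/((-9 + √449810/62) + 45159) = 1/(45150 + √449810/62)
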